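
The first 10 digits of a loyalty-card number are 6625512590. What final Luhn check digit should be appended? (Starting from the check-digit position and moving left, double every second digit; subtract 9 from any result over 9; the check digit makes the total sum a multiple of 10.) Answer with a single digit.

Partial digits right→left: 0 9 5 2 1 5 5 2 6 6
Double every second digit counting from the check-digit position (so the 1st, 3rd, 5th, ... of the partial from the right).
  doubled (with −9 where >9): 0 1 2 1 3 → sum 7
  kept as-is: 9 2 5 2 6 → sum 24
Total = 7 + 24 = 31.
Check digit = (10 − (31 mod 10)) mod 10 = 9.

9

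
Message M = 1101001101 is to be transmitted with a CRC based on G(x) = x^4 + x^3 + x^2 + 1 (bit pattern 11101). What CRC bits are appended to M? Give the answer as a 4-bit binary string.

Append 4 zeros: 11010011010000. Divide by 11101 (XOR where the leading bit is 1):
  pos 0: 11010 XOR 11101 = 00111
  pos 2: 11101 XOR 11101 = 00000
  pos 7: 10100 XOR 11101 = 01001
  pos 8: 10010 XOR 11101 = 01111
  pos 9: 11110 XOR 11101 = 00011
Remainder (last 4 bits) = 0011. This is the CRC / FCS.

0011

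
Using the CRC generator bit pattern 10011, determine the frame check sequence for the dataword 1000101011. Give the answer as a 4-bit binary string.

1001

Append 4 zeros: 10001010110000. Divide by 10011 (XOR where the leading bit is 1):
  pos 0: 10001 XOR 10011 = 00010
  pos 3: 10010 XOR 10011 = 00001
  pos 7: 11100 XOR 10011 = 01111
  pos 8: 11110 XOR 10011 = 01101
  pos 9: 11010 XOR 10011 = 01001
Remainder (last 4 bits) = 1001. This is the CRC / FCS.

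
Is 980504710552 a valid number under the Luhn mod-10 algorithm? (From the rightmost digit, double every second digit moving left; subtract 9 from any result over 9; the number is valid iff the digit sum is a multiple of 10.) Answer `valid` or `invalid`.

From the right, keep odd positions and double even positions (subtract 9 from any doubled value over 9):
  doubled (positions 2,4,...): 1 0 5 0 0 9 → sum 15
  kept (positions 1,3,...): 2 5 1 4 5 8 → sum 25
Total = 40.
40 mod 10 = 0, so the number is valid.

valid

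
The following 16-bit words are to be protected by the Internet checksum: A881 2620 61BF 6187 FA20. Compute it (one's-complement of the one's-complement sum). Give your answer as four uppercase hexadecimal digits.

One's-complement addition (fold any carry out of bit 15 back into bit 0):
  0xA881 + 0x2620 = 0x0CEA1
  0xCEA1 + 0x61BF = 0x13060 → wrap carry → 0x3061
  0x3061 + 0x6187 = 0x091E8
  0x91E8 + 0xFA20 = 0x18C08 → wrap carry → 0x8C09
One's-complement sum = 0x8C09.
Checksum = ~0x8C09 & 0xFFFF = 0x73F6.

73F6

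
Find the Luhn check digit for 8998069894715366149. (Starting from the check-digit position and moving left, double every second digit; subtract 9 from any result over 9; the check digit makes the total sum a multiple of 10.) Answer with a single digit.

7

Partial digits right→left: 9 4 1 6 6 3 5 1 7 4 9 8 9 6 0 8 9 9 8
Double every second digit counting from the check-digit position (so the 1st, 3rd, 5th, ... of the partial from the right).
  doubled (with −9 where >9): 9 2 3 1 5 9 9 0 9 7 → sum 54
  kept as-is: 4 6 3 1 4 8 6 8 9 → sum 49
Total = 54 + 49 = 103.
Check digit = (10 − (103 mod 10)) mod 10 = 7.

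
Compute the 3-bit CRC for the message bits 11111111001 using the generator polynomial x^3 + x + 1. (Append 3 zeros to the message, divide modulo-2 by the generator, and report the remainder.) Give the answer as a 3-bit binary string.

110

Append 3 zeros: 11111111001000. Divide by 1011 (XOR where the leading bit is 1):
  pos 0: 1111 XOR 1011 = 0100
  pos 1: 1001 XOR 1011 = 0010
  pos 3: 1011 XOR 1011 = 0000
  pos 7: 1001 XOR 1011 = 0010
  pos 9: 1000 XOR 1011 = 0011
Remainder (last 3 bits) = 110. This is the CRC / FCS.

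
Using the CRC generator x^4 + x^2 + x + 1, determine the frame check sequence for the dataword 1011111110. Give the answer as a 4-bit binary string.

0110

Append 4 zeros: 10111111100000. Divide by 10111 (XOR where the leading bit is 1):
  pos 0: 10111 XOR 10111 = 00000
  pos 5: 11110 XOR 10111 = 01001
  pos 6: 10010 XOR 10111 = 00101
  pos 8: 10100 XOR 10111 = 00011
Remainder (last 4 bits) = 0110. This is the CRC / FCS.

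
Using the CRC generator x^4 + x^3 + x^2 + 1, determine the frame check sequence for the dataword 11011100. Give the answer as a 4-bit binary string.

1000

Append 4 zeros: 110111000000. Divide by 11101 (XOR where the leading bit is 1):
  pos 0: 11011 XOR 11101 = 00110
  pos 2: 11010 XOR 11101 = 00111
  pos 4: 11100 XOR 11101 = 00001
Remainder (last 4 bits) = 1000. This is the CRC / FCS.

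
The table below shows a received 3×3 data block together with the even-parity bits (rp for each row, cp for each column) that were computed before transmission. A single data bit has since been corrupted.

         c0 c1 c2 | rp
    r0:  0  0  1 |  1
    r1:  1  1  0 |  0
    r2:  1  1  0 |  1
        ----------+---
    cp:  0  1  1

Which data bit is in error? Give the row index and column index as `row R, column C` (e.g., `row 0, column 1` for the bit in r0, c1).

row 2, column 1

Recompute each row's even parity and compare to rp:
  r0: data parity 1, sent rp 1 → ok
  r1: data parity 0, sent rp 0 → ok
  r2: data parity 0, sent rp 1 → mismatch
Recompute each column's even parity and compare to cp:
  c0: data parity 0, sent cp 0 → ok
  c1: data parity 0, sent cp 1 → mismatch
  c2: data parity 1, sent cp 1 → ok
Exactly one row (r2) and one column (c1) fail → the flipped bit is at their intersection.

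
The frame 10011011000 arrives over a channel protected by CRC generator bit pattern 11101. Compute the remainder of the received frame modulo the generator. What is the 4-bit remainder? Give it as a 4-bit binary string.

Modulo-2 division of 10011011000 by 11101:
  pos 0: 10011 XOR 11101 = 01110
  pos 1: 11100 XOR 11101 = 00001
  pos 5: 11100 XOR 11101 = 00001
Remainder = 0010 (nonzero — an error is detected).

0010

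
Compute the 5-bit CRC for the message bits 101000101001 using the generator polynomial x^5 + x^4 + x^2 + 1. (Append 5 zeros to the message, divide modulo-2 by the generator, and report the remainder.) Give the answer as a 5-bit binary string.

11100

Append 5 zeros: 10100010100100000. Divide by 110101 (XOR where the leading bit is 1):
  pos 0: 101000 XOR 110101 = 011101
  pos 1: 111011 XOR 110101 = 001110
  pos 3: 111001 XOR 110101 = 001100
  pos 5: 110000 XOR 110101 = 000101
  pos 8: 101100 XOR 110101 = 011001
  pos 9: 110010 XOR 110101 = 000111
Remainder (last 5 bits) = 11100. This is the CRC / FCS.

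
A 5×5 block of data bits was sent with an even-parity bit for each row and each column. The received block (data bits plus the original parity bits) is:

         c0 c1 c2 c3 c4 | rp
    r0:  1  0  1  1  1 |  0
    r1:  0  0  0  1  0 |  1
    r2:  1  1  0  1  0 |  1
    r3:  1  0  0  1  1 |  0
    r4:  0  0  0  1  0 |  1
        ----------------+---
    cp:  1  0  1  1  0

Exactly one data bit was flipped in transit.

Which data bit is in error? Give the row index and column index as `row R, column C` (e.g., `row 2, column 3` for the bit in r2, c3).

Recompute each row's even parity and compare to rp:
  r0: data parity 0, sent rp 0 → ok
  r1: data parity 1, sent rp 1 → ok
  r2: data parity 1, sent rp 1 → ok
  r3: data parity 1, sent rp 0 → mismatch
  r4: data parity 1, sent rp 1 → ok
Recompute each column's even parity and compare to cp:
  c0: data parity 1, sent cp 1 → ok
  c1: data parity 1, sent cp 0 → mismatch
  c2: data parity 1, sent cp 1 → ok
  c3: data parity 1, sent cp 1 → ok
  c4: data parity 0, sent cp 0 → ok
Exactly one row (r3) and one column (c1) fail → the flipped bit is at their intersection.

row 3, column 1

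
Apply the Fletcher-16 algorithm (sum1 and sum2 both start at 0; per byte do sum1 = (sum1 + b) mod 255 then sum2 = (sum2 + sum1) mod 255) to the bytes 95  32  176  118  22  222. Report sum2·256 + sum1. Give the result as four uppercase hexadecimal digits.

0E9B

Running sums (mod 255):
  after byte 0 (95): sum1=95, sum2=95
  after byte 1 (32): sum1=127, sum2=222
  after byte 2 (176): sum1=48, sum2=15
  after byte 3 (118): sum1=166, sum2=181
  after byte 4 (22): sum1=188, sum2=114
  after byte 5 (222): sum1=155, sum2=14
Checksum = sum2·256 + sum1 = 14·256 + 155 = 3739 = 0x0E9B.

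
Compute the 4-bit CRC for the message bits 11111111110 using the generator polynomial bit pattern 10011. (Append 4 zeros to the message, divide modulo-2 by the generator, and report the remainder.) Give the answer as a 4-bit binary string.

1100

Append 4 zeros: 111111111100000. Divide by 10011 (XOR where the leading bit is 1):
  pos 0: 11111 XOR 10011 = 01100
  pos 1: 11001 XOR 10011 = 01010
  pos 2: 10101 XOR 10011 = 00110
  pos 4: 11011 XOR 10011 = 01000
  pos 5: 10001 XOR 10011 = 00010
  pos 8: 10000 XOR 10011 = 00011
Remainder (last 4 bits) = 1100. This is the CRC / FCS.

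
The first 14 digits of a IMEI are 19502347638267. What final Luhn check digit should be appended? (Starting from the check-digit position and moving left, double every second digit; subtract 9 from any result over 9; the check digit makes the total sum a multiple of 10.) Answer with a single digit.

Partial digits right→left: 7 6 2 8 3 6 7 4 3 2 0 5 9 1
Double every second digit counting from the check-digit position (so the 1st, 3rd, 5th, ... of the partial from the right).
  doubled (with −9 where >9): 5 4 6 5 6 0 9 → sum 35
  kept as-is: 6 8 6 4 2 5 1 → sum 32
Total = 35 + 32 = 67.
Check digit = (10 − (67 mod 10)) mod 10 = 3.

3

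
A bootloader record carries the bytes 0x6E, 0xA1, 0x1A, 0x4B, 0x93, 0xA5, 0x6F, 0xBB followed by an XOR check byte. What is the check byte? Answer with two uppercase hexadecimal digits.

7C

XOR the bytes together:
  start with 0x6E
  0x6E ⊕ 0xA1 = 0xCF
  0xCF ⊕ 0x1A = 0xD5
  0xD5 ⊕ 0x4B = 0x9E
  0x9E ⊕ 0x93 = 0x0D
  0x0D ⊕ 0xA5 = 0xA8
  0xA8 ⊕ 0x6F = 0xC7
  0xC7 ⊕ 0xBB = 0x7C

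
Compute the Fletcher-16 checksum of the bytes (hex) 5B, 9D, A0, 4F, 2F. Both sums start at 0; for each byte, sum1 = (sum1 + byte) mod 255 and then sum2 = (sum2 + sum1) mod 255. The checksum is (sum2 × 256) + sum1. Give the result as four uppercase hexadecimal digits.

EE18

Running sums (mod 255):
  after byte 0 (5B): sum1=91, sum2=91
  after byte 1 (9D): sum1=248, sum2=84
  after byte 2 (A0): sum1=153, sum2=237
  after byte 3 (4F): sum1=232, sum2=214
  after byte 4 (2F): sum1=24, sum2=238
Checksum = sum2·256 + sum1 = 238·256 + 24 = 60952 = 0xEE18.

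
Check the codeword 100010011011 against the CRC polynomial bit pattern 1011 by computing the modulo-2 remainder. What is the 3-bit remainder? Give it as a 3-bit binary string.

Modulo-2 division of 100010011011 by 1011:
  pos 0: 1000 XOR 1011 = 0011
  pos 2: 1110 XOR 1011 = 0101
  pos 3: 1010 XOR 1011 = 0001
  pos 6: 1110 XOR 1011 = 0101
  pos 7: 1011 XOR 1011 = 0000
Remainder = 001 (nonzero — an error is detected).

001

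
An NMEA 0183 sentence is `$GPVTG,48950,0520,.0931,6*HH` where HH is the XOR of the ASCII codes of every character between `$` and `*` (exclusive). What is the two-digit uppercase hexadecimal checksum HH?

76

XOR the ASCII codes of the payload characters:
  'G' = 0x47 → acc = 0x47
  'P' = 0x50 → acc = 0x17
  'V' = 0x56 → acc = 0x41
  'T' = 0x54 → acc = 0x15
  'G' = 0x47 → acc = 0x52
  ',' = 0x2C → acc = 0x7E
  '4' = 0x34 → acc = 0x4A
  '8' = 0x38 → acc = 0x72
  '9' = 0x39 → acc = 0x4B
  '5' = 0x35 → acc = 0x7E
  '0' = 0x30 → acc = 0x4E
  ',' = 0x2C → acc = 0x62
  '0' = 0x30 → acc = 0x52
  '5' = 0x35 → acc = 0x67
  '2' = 0x32 → acc = 0x55
  '0' = 0x30 → acc = 0x65
  ',' = 0x2C → acc = 0x49
  '.' = 0x2E → acc = 0x67
  '0' = 0x30 → acc = 0x57
  '9' = 0x39 → acc = 0x6E
  '3' = 0x33 → acc = 0x5D
  '1' = 0x31 → acc = 0x6C
  ',' = 0x2C → acc = 0x40
  '6' = 0x36 → acc = 0x76
Checksum = 0x76.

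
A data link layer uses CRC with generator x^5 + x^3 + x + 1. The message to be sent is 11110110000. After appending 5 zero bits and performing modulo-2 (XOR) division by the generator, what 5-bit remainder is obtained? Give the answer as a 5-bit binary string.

Append 5 zeros: 1111011000000000. Divide by 101011 (XOR where the leading bit is 1):
  pos 0: 111101 XOR 101011 = 010110
  pos 1: 101101 XOR 101011 = 000110
  pos 4: 110000 XOR 101011 = 011011
  pos 5: 110110 XOR 101011 = 011101
  pos 6: 111010 XOR 101011 = 010001
  pos 7: 100010 XOR 101011 = 001001
  pos 9: 100100 XOR 101011 = 001111
Remainder (last 5 bits) = 11110. This is the CRC / FCS.

11110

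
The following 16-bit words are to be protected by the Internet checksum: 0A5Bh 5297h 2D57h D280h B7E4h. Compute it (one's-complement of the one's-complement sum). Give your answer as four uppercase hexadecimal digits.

EB50

One's-complement addition (fold any carry out of bit 15 back into bit 0):
  0x0A5B + 0x5297 = 0x05CF2
  0x5CF2 + 0x2D57 = 0x08A49
  0x8A49 + 0xD280 = 0x15CC9 → wrap carry → 0x5CCA
  0x5CCA + 0xB7E4 = 0x114AE → wrap carry → 0x14AF
One's-complement sum = 0x14AF.
Checksum = ~0x14AF & 0xFFFF = 0xEB50.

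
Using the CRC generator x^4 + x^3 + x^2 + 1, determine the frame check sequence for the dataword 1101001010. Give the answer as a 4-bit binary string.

Append 4 zeros: 11010010100000. Divide by 11101 (XOR where the leading bit is 1):
  pos 0: 11010 XOR 11101 = 00111
  pos 2: 11101 XOR 11101 = 00000
  pos 8: 10000 XOR 11101 = 01101
  pos 9: 11010 XOR 11101 = 00111
Remainder (last 4 bits) = 0111. This is the CRC / FCS.

0111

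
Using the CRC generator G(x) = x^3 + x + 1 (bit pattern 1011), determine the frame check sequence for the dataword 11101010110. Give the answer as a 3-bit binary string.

000

Append 3 zeros: 11101010110000. Divide by 1011 (XOR where the leading bit is 1):
  pos 0: 1110 XOR 1011 = 0101
  pos 1: 1011 XOR 1011 = 0000
  pos 6: 1011 XOR 1011 = 0000
Remainder (last 3 bits) = 000. This is the CRC / FCS.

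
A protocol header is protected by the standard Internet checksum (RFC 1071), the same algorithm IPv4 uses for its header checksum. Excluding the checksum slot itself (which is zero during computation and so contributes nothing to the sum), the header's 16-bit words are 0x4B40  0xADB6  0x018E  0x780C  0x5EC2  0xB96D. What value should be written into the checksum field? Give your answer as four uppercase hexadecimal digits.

753E

One's-complement addition (fold any carry out of bit 15 back into bit 0):
  0x4B40 + 0xADB6 = 0x0F8F6
  0xF8F6 + 0x018E = 0x0FA84
  0xFA84 + 0x780C = 0x17290 → wrap carry → 0x7291
  0x7291 + 0x5EC2 = 0x0D153
  0xD153 + 0xB96D = 0x18AC0 → wrap carry → 0x8AC1
One's-complement sum = 0x8AC1.
Checksum = ~0x8AC1 & 0xFFFF = 0x753E.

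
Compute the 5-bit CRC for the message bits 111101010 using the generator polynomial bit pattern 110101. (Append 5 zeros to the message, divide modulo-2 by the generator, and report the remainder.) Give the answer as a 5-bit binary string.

10001

Append 5 zeros: 11110101000000. Divide by 110101 (XOR where the leading bit is 1):
  pos 0: 111101 XOR 110101 = 001000
  pos 2: 100001 XOR 110101 = 010100
  pos 3: 101000 XOR 110101 = 011101
  pos 4: 111010 XOR 110101 = 001111
  pos 6: 111100 XOR 110101 = 001001
  pos 8: 100100 XOR 110101 = 010001
Remainder (last 5 bits) = 10001. This is the CRC / FCS.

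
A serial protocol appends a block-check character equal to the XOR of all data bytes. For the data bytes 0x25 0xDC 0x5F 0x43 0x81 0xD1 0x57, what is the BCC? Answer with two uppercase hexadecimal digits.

E2

XOR the bytes together:
  start with 0x25
  0x25 ⊕ 0xDC = 0xF9
  0xF9 ⊕ 0x5F = 0xA6
  0xA6 ⊕ 0x43 = 0xE5
  0xE5 ⊕ 0x81 = 0x64
  0x64 ⊕ 0xD1 = 0xB5
  0xB5 ⊕ 0x57 = 0xE2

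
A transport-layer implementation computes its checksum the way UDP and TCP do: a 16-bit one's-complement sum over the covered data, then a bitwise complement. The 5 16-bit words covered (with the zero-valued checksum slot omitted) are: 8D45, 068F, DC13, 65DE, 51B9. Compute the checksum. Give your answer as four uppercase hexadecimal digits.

One's-complement addition (fold any carry out of bit 15 back into bit 0):
  0x8D45 + 0x068F = 0x093D4
  0x93D4 + 0xDC13 = 0x16FE7 → wrap carry → 0x6FE8
  0x6FE8 + 0x65DE = 0x0D5C6
  0xD5C6 + 0x51B9 = 0x1277F → wrap carry → 0x2780
One's-complement sum = 0x2780.
Checksum = ~0x2780 & 0xFFFF = 0xD87F.

D87F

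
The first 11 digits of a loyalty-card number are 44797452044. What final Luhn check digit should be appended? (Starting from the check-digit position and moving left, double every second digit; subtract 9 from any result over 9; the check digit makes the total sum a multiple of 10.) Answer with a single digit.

Partial digits right→left: 4 4 0 2 5 4 7 9 7 4 4
Double every second digit counting from the check-digit position (so the 1st, 3rd, 5th, ... of the partial from the right).
  doubled (with −9 where >9): 8 0 1 5 5 8 → sum 27
  kept as-is: 4 2 4 9 4 → sum 23
Total = 27 + 23 = 50.
Check digit = (10 − (50 mod 10)) mod 10 = 0.

0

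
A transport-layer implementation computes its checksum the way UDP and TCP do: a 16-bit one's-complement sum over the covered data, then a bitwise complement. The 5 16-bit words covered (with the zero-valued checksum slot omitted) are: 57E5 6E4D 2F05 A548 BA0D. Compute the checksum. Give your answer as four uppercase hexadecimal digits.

One's-complement addition (fold any carry out of bit 15 back into bit 0):
  0x57E5 + 0x6E4D = 0x0C632
  0xC632 + 0x2F05 = 0x0F537
  0xF537 + 0xA548 = 0x19A7F → wrap carry → 0x9A80
  0x9A80 + 0xBA0D = 0x1548D → wrap carry → 0x548E
One's-complement sum = 0x548E.
Checksum = ~0x548E & 0xFFFF = 0xAB71.

AB71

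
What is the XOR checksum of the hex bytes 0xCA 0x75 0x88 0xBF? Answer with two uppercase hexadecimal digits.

XOR the bytes together:
  start with 0xCA
  0xCA ⊕ 0x75 = 0xBF
  0xBF ⊕ 0x88 = 0x37
  0x37 ⊕ 0xBF = 0x88

88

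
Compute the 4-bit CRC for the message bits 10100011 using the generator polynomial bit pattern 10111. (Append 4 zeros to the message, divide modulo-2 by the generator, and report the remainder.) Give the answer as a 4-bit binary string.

1010

Append 4 zeros: 101000110000. Divide by 10111 (XOR where the leading bit is 1):
  pos 0: 10100 XOR 10111 = 00011
  pos 3: 11011 XOR 10111 = 01100
  pos 4: 11000 XOR 10111 = 01111
  pos 5: 11110 XOR 10111 = 01001
  pos 6: 10010 XOR 10111 = 00101
Remainder (last 4 bits) = 1010. This is the CRC / FCS.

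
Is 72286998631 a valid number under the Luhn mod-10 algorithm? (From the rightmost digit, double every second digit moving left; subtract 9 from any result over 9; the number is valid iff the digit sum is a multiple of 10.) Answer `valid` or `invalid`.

From the right, keep odd positions and double even positions (subtract 9 from any doubled value over 9):
  doubled (positions 2,4,...): 6 7 9 7 4 → sum 33
  kept (positions 1,3,...): 1 6 9 6 2 7 → sum 31
Total = 64.
64 mod 10 = 4, so the number is invalid.

invalid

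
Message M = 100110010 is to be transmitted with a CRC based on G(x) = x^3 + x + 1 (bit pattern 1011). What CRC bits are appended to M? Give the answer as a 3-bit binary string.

Append 3 zeros: 100110010000. Divide by 1011 (XOR where the leading bit is 1):
  pos 0: 1001 XOR 1011 = 0010
  pos 2: 1010 XOR 1011 = 0001
  pos 5: 1010 XOR 1011 = 0001
  pos 8: 1000 XOR 1011 = 0011
Remainder (last 3 bits) = 011. This is the CRC / FCS.

011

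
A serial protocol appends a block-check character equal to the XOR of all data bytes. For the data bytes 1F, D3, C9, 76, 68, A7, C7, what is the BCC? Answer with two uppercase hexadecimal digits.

7B

XOR the bytes together:
  start with 0x1F
  0x1F ⊕ 0xD3 = 0xCC
  0xCC ⊕ 0xC9 = 0x05
  0x05 ⊕ 0x76 = 0x73
  0x73 ⊕ 0x68 = 0x1B
  0x1B ⊕ 0xA7 = 0xBC
  0xBC ⊕ 0xC7 = 0x7B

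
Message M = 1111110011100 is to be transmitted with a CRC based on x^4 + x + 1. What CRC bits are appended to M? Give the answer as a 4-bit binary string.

0100

Append 4 zeros: 11111100111000000. Divide by 10011 (XOR where the leading bit is 1):
  pos 0: 11111 XOR 10011 = 01100
  pos 1: 11001 XOR 10011 = 01010
  pos 2: 10100 XOR 10011 = 00111
  pos 4: 11101 XOR 10011 = 01110
  pos 5: 11101 XOR 10011 = 01110
  pos 6: 11101 XOR 10011 = 01110
  pos 7: 11100 XOR 10011 = 01111
  pos 8: 11110 XOR 10011 = 01101
  pos 9: 11010 XOR 10011 = 01001
  pos 10: 10010 XOR 10011 = 00001
Remainder (last 4 bits) = 0100. This is the CRC / FCS.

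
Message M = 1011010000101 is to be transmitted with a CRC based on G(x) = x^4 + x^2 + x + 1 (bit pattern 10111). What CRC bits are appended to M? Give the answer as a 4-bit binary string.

0101

Append 4 zeros: 10110100001010000. Divide by 10111 (XOR where the leading bit is 1):
  pos 0: 10110 XOR 10111 = 00001
  pos 4: 11000 XOR 10111 = 01111
  pos 5: 11110 XOR 10111 = 01001
  pos 6: 10011 XOR 10111 = 00100
  pos 8: 10001 XOR 10111 = 00110
  pos 10: 11000 XOR 10111 = 01111
  pos 11: 11110 XOR 10111 = 01001
  pos 12: 10010 XOR 10111 = 00101
Remainder (last 4 bits) = 0101. This is the CRC / FCS.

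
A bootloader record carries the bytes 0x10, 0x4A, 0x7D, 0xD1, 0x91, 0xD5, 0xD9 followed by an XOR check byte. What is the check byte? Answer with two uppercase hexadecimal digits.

6B

XOR the bytes together:
  start with 0x10
  0x10 ⊕ 0x4A = 0x5A
  0x5A ⊕ 0x7D = 0x27
  0x27 ⊕ 0xD1 = 0xF6
  0xF6 ⊕ 0x91 = 0x67
  0x67 ⊕ 0xD5 = 0xB2
  0xB2 ⊕ 0xD9 = 0x6B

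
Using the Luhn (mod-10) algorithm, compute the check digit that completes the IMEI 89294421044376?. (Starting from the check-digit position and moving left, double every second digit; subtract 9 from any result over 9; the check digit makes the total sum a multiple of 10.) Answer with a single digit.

8

Partial digits right→left: 6 7 3 4 4 0 1 2 4 4 9 2 9 8
Double every second digit counting from the check-digit position (so the 1st, 3rd, 5th, ... of the partial from the right).
  doubled (with −9 where >9): 3 6 8 2 8 9 9 → sum 45
  kept as-is: 7 4 0 2 4 2 8 → sum 27
Total = 45 + 27 = 72.
Check digit = (10 − (72 mod 10)) mod 10 = 8.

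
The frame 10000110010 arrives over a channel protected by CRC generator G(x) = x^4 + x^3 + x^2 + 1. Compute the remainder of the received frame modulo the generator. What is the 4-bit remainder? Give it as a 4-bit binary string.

Modulo-2 division of 10000110010 by 11101:
  pos 0: 10000 XOR 11101 = 01101
  pos 1: 11011 XOR 11101 = 00110
  pos 3: 11010 XOR 11101 = 00111
  pos 5: 11101 XOR 11101 = 00000
Remainder = 0000 (zero — the frame passes the CRC check).

0000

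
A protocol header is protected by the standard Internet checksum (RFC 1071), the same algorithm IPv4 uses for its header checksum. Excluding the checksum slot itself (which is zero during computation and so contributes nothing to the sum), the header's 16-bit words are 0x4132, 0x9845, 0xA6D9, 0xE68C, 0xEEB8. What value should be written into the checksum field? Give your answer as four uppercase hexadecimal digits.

One's-complement addition (fold any carry out of bit 15 back into bit 0):
  0x4132 + 0x9845 = 0x0D977
  0xD977 + 0xA6D9 = 0x18050 → wrap carry → 0x8051
  0x8051 + 0xE68C = 0x166DD → wrap carry → 0x66DE
  0x66DE + 0xEEB8 = 0x15596 → wrap carry → 0x5597
One's-complement sum = 0x5597.
Checksum = ~0x5597 & 0xFFFF = 0xAA68.

AA68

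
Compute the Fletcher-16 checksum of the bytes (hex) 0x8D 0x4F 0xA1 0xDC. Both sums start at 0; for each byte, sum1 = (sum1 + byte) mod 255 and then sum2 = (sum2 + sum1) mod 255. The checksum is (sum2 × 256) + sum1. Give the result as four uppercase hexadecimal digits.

Running sums (mod 255):
  after byte 0 (0x8D): sum1=141, sum2=141
  after byte 1 (0x4F): sum1=220, sum2=106
  after byte 2 (0xA1): sum1=126, sum2=232
  after byte 3 (0xDC): sum1=91, sum2=68
Checksum = sum2·256 + sum1 = 68·256 + 91 = 17499 = 0x445B.

445B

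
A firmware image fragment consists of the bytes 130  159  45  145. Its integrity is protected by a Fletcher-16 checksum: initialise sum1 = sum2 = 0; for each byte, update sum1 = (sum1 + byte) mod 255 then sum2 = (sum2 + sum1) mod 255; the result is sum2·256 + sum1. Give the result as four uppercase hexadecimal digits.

Running sums (mod 255):
  after byte 0 (130): sum1=130, sum2=130
  after byte 1 (159): sum1=34, sum2=164
  after byte 2 (45): sum1=79, sum2=243
  after byte 3 (145): sum1=224, sum2=212
Checksum = sum2·256 + sum1 = 212·256 + 224 = 54496 = 0xD4E0.

D4E0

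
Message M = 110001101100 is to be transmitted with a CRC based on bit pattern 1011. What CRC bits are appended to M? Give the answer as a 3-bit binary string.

Append 3 zeros: 110001101100000. Divide by 1011 (XOR where the leading bit is 1):
  pos 0: 1100 XOR 1011 = 0111
  pos 1: 1110 XOR 1011 = 0101
  pos 2: 1011 XOR 1011 = 0000
  pos 6: 1011 XOR 1011 = 0000
Remainder (last 3 bits) = 000. This is the CRC / FCS.

000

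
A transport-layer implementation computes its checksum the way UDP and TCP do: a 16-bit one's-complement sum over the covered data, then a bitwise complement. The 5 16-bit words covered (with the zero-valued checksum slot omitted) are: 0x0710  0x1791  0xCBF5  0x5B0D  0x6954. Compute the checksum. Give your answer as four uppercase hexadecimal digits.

One's-complement addition (fold any carry out of bit 15 back into bit 0):
  0x0710 + 0x1791 = 0x01EA1
  0x1EA1 + 0xCBF5 = 0x0EA96
  0xEA96 + 0x5B0D = 0x145A3 → wrap carry → 0x45A4
  0x45A4 + 0x6954 = 0x0AEF8
One's-complement sum = 0xAEF8.
Checksum = ~0xAEF8 & 0xFFFF = 0x5107.

5107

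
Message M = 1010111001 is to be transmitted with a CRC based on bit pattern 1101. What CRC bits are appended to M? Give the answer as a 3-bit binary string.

110

Append 3 zeros: 1010111001000. Divide by 1101 (XOR where the leading bit is 1):
  pos 0: 1010 XOR 1101 = 0111
  pos 1: 1111 XOR 1101 = 0010
  pos 3: 1011 XOR 1101 = 0110
  pos 4: 1100 XOR 1101 = 0001
  pos 7: 1010 XOR 1101 = 0111
  pos 8: 1110 XOR 1101 = 0011
Remainder (last 3 bits) = 110. This is the CRC / FCS.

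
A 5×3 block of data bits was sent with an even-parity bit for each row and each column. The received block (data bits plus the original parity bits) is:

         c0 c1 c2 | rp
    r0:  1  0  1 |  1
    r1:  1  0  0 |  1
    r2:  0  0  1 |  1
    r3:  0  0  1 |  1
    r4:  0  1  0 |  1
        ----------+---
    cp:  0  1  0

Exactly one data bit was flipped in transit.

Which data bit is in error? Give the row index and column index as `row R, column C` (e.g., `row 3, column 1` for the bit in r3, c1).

Recompute each row's even parity and compare to rp:
  r0: data parity 0, sent rp 1 → mismatch
  r1: data parity 1, sent rp 1 → ok
  r2: data parity 1, sent rp 1 → ok
  r3: data parity 1, sent rp 1 → ok
  r4: data parity 1, sent rp 1 → ok
Recompute each column's even parity and compare to cp:
  c0: data parity 0, sent cp 0 → ok
  c1: data parity 1, sent cp 1 → ok
  c2: data parity 1, sent cp 0 → mismatch
Exactly one row (r0) and one column (c2) fail → the flipped bit is at their intersection.

row 0, column 2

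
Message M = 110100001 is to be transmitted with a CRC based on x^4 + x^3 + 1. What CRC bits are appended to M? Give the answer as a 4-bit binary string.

Append 4 zeros: 1101000010000. Divide by 11001 (XOR where the leading bit is 1):
  pos 0: 11010 XOR 11001 = 00011
  pos 3: 11000 XOR 11001 = 00001
  pos 7: 11000 XOR 11001 = 00001
Remainder (last 4 bits) = 0010. This is the CRC / FCS.

0010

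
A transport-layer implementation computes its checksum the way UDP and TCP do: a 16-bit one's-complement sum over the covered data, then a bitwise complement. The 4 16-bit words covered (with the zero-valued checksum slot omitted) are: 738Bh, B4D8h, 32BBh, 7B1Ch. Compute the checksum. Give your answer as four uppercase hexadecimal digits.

One's-complement addition (fold any carry out of bit 15 back into bit 0):
  0x738B + 0xB4D8 = 0x12863 → wrap carry → 0x2864
  0x2864 + 0x32BB = 0x05B1F
  0x5B1F + 0x7B1C = 0x0D63B
One's-complement sum = 0xD63B.
Checksum = ~0xD63B & 0xFFFF = 0x29C4.

29C4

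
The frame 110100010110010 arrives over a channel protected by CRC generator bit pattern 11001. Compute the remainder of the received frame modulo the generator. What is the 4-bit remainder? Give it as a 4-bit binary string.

Modulo-2 division of 110100010110010 by 11001:
  pos 0: 11010 XOR 11001 = 00011
  pos 3: 11001 XOR 11001 = 00000
  pos 9: 11001 XOR 11001 = 00000
Remainder = 0000 (zero — the frame passes the CRC check).

0000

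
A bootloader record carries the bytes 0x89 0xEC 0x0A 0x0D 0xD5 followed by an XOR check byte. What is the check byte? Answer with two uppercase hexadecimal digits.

XOR the bytes together:
  start with 0x89
  0x89 ⊕ 0xEC = 0x65
  0x65 ⊕ 0x0A = 0x6F
  0x6F ⊕ 0x0D = 0x62
  0x62 ⊕ 0xD5 = 0xB7

B7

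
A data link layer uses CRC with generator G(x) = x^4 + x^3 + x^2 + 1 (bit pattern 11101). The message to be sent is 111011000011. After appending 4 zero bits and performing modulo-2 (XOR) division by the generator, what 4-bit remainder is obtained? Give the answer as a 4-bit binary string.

Append 4 zeros: 1110110000110000. Divide by 11101 (XOR where the leading bit is 1):
  pos 0: 11101 XOR 11101 = 00000
  pos 5: 10000 XOR 11101 = 01101
  pos 6: 11011 XOR 11101 = 00110
  pos 8: 11010 XOR 11101 = 00111
  pos 10: 11100 XOR 11101 = 00001
Remainder (last 4 bits) = 0010. This is the CRC / FCS.

0010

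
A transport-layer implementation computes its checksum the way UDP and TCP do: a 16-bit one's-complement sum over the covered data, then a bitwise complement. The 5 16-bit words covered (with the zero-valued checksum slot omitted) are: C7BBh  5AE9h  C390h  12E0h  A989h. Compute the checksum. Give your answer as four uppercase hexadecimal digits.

5D60

One's-complement addition (fold any carry out of bit 15 back into bit 0):
  0xC7BB + 0x5AE9 = 0x122A4 → wrap carry → 0x22A5
  0x22A5 + 0xC390 = 0x0E635
  0xE635 + 0x12E0 = 0x0F915
  0xF915 + 0xA989 = 0x1A29E → wrap carry → 0xA29F
One's-complement sum = 0xA29F.
Checksum = ~0xA29F & 0xFFFF = 0x5D60.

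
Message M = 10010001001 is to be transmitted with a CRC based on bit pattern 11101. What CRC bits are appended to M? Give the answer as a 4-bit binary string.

0000

Append 4 zeros: 100100010010000. Divide by 11101 (XOR where the leading bit is 1):
  pos 0: 10010 XOR 11101 = 01111
  pos 1: 11110 XOR 11101 = 00011
  pos 4: 11010 XOR 11101 = 00111
  pos 6: 11101 XOR 11101 = 00000
Remainder (last 4 bits) = 0000. This is the CRC / FCS.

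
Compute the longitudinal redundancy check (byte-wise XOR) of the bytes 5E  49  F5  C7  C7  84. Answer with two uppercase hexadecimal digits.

XOR the bytes together:
  start with 0x5E
  0x5E ⊕ 0x49 = 0x17
  0x17 ⊕ 0xF5 = 0xE2
  0xE2 ⊕ 0xC7 = 0x25
  0x25 ⊕ 0xC7 = 0xE2
  0xE2 ⊕ 0x84 = 0x66

66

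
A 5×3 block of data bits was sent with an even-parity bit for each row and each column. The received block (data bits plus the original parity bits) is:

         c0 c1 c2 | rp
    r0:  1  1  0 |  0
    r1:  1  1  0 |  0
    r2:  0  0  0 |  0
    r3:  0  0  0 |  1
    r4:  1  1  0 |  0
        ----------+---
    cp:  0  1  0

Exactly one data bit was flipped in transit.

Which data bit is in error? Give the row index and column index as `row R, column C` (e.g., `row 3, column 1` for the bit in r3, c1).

Recompute each row's even parity and compare to rp:
  r0: data parity 0, sent rp 0 → ok
  r1: data parity 0, sent rp 0 → ok
  r2: data parity 0, sent rp 0 → ok
  r3: data parity 0, sent rp 1 → mismatch
  r4: data parity 0, sent rp 0 → ok
Recompute each column's even parity and compare to cp:
  c0: data parity 1, sent cp 0 → mismatch
  c1: data parity 1, sent cp 1 → ok
  c2: data parity 0, sent cp 0 → ok
Exactly one row (r3) and one column (c0) fail → the flipped bit is at their intersection.

row 3, column 0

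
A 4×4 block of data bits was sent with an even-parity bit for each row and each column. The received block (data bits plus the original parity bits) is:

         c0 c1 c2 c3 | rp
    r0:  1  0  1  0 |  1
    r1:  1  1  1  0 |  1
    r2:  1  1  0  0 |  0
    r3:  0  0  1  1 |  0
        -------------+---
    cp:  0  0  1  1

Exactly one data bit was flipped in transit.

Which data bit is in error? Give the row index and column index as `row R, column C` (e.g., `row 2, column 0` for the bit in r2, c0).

Recompute each row's even parity and compare to rp:
  r0: data parity 0, sent rp 1 → mismatch
  r1: data parity 1, sent rp 1 → ok
  r2: data parity 0, sent rp 0 → ok
  r3: data parity 0, sent rp 0 → ok
Recompute each column's even parity and compare to cp:
  c0: data parity 1, sent cp 0 → mismatch
  c1: data parity 0, sent cp 0 → ok
  c2: data parity 1, sent cp 1 → ok
  c3: data parity 1, sent cp 1 → ok
Exactly one row (r0) and one column (c0) fail → the flipped bit is at their intersection.

row 0, column 0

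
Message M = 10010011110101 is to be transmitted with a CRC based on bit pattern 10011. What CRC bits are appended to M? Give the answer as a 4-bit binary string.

Append 4 zeros: 100100111101010000. Divide by 10011 (XOR where the leading bit is 1):
  pos 0: 10010 XOR 10011 = 00001
  pos 4: 10111 XOR 10011 = 00100
  pos 6: 10010 XOR 10011 = 00001
  pos 10: 11010 XOR 10011 = 01001
  pos 11: 10010 XOR 10011 = 00001
Remainder (last 4 bits) = 0100. This is the CRC / FCS.

0100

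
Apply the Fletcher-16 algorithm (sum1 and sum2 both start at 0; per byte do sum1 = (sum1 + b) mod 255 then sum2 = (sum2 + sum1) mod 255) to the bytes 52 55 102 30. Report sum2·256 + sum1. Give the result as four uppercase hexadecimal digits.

61EF

Running sums (mod 255):
  after byte 0 (52): sum1=52, sum2=52
  after byte 1 (55): sum1=107, sum2=159
  after byte 2 (102): sum1=209, sum2=113
  after byte 3 (30): sum1=239, sum2=97
Checksum = sum2·256 + sum1 = 97·256 + 239 = 25071 = 0x61EF.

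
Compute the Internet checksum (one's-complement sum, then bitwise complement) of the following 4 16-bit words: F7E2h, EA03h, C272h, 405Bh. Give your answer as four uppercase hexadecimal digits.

1B4B

One's-complement addition (fold any carry out of bit 15 back into bit 0):
  0xF7E2 + 0xEA03 = 0x1E1E5 → wrap carry → 0xE1E6
  0xE1E6 + 0xC272 = 0x1A458 → wrap carry → 0xA459
  0xA459 + 0x405B = 0x0E4B4
One's-complement sum = 0xE4B4.
Checksum = ~0xE4B4 & 0xFFFF = 0x1B4B.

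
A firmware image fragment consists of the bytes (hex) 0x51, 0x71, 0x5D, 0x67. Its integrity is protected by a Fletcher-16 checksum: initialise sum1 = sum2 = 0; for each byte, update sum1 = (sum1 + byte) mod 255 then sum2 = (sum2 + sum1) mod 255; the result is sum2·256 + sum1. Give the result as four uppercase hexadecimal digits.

BB87

Running sums (mod 255):
  after byte 0 (0x51): sum1=81, sum2=81
  after byte 1 (0x71): sum1=194, sum2=20
  after byte 2 (0x5D): sum1=32, sum2=52
  after byte 3 (0x67): sum1=135, sum2=187
Checksum = sum2·256 + sum1 = 187·256 + 135 = 48007 = 0xBB87.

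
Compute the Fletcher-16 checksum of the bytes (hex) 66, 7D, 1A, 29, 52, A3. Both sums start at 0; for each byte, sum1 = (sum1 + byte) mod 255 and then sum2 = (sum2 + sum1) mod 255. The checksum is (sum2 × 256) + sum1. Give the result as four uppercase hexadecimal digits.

Running sums (mod 255):
  after byte 0 (66): sum1=102, sum2=102
  after byte 1 (7D): sum1=227, sum2=74
  after byte 2 (1A): sum1=253, sum2=72
  after byte 3 (29): sum1=39, sum2=111
  after byte 4 (52): sum1=121, sum2=232
  after byte 5 (A3): sum1=29, sum2=6
Checksum = sum2·256 + sum1 = 6·256 + 29 = 1565 = 0x061D.

061D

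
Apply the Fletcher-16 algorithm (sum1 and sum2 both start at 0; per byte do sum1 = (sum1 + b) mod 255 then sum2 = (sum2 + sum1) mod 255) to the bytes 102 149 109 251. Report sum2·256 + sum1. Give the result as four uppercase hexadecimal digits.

3165

Running sums (mod 255):
  after byte 0 (102): sum1=102, sum2=102
  after byte 1 (149): sum1=251, sum2=98
  after byte 2 (109): sum1=105, sum2=203
  after byte 3 (251): sum1=101, sum2=49
Checksum = sum2·256 + sum1 = 49·256 + 101 = 12645 = 0x3165.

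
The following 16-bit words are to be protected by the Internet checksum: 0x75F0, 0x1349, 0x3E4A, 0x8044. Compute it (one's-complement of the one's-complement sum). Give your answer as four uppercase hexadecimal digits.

B837

One's-complement addition (fold any carry out of bit 15 back into bit 0):
  0x75F0 + 0x1349 = 0x08939
  0x8939 + 0x3E4A = 0x0C783
  0xC783 + 0x8044 = 0x147C7 → wrap carry → 0x47C8
One's-complement sum = 0x47C8.
Checksum = ~0x47C8 & 0xFFFF = 0xB837.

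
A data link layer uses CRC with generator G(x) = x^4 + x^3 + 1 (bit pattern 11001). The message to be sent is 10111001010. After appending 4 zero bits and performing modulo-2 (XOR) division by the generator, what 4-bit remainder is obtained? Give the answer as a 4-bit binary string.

Append 4 zeros: 101110010100000. Divide by 11001 (XOR where the leading bit is 1):
  pos 0: 10111 XOR 11001 = 01110
  pos 1: 11100 XOR 11001 = 00101
  pos 3: 10101 XOR 11001 = 01100
  pos 4: 11000 XOR 11001 = 00001
  pos 8: 11000 XOR 11001 = 00001
Remainder (last 4 bits) = 0100. This is the CRC / FCS.

0100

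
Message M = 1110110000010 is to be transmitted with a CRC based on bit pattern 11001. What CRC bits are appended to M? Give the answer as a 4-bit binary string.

1010

Append 4 zeros: 11101100000100000. Divide by 11001 (XOR where the leading bit is 1):
  pos 0: 11101 XOR 11001 = 00100
  pos 2: 10010 XOR 11001 = 01011
  pos 3: 10110 XOR 11001 = 01111
  pos 4: 11110 XOR 11001 = 00111
  pos 6: 11100 XOR 11001 = 00101
  pos 8: 10110 XOR 11001 = 01111
  pos 9: 11110 XOR 11001 = 00111
  pos 11: 11100 XOR 11001 = 00101
Remainder (last 4 bits) = 1010. This is the CRC / FCS.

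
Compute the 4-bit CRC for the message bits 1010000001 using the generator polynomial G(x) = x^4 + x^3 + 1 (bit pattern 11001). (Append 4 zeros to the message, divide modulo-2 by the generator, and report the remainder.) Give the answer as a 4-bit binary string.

0010

Append 4 zeros: 10100000010000. Divide by 11001 (XOR where the leading bit is 1):
  pos 0: 10100 XOR 11001 = 01101
  pos 1: 11010 XOR 11001 = 00011
  pos 4: 11000 XOR 11001 = 00001
  pos 8: 11000 XOR 11001 = 00001
Remainder (last 4 bits) = 0010. This is the CRC / FCS.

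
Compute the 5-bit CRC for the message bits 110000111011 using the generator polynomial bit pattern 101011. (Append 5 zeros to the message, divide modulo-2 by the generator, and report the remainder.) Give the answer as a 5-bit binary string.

Append 5 zeros: 11000011101100000. Divide by 101011 (XOR where the leading bit is 1):
  pos 0: 110000 XOR 101011 = 011011
  pos 1: 110111 XOR 101011 = 011100
  pos 2: 111001 XOR 101011 = 010010
  pos 3: 100101 XOR 101011 = 001110
  pos 5: 111001 XOR 101011 = 010010
  pos 6: 100101 XOR 101011 = 001110
  pos 8: 111000 XOR 101011 = 010011
  pos 9: 100110 XOR 101011 = 001101
  pos 11: 110100 XOR 101011 = 011111
Remainder (last 5 bits) = 11111. This is the CRC / FCS.

11111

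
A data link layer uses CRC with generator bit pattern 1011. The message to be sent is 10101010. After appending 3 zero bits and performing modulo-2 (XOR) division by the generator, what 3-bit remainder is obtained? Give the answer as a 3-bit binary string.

Append 3 zeros: 10101010000. Divide by 1011 (XOR where the leading bit is 1):
  pos 0: 1010 XOR 1011 = 0001
  pos 3: 1101 XOR 1011 = 0110
  pos 4: 1100 XOR 1011 = 0111
  pos 5: 1110 XOR 1011 = 0101
  pos 6: 1010 XOR 1011 = 0001
Remainder (last 3 bits) = 010. This is the CRC / FCS.

010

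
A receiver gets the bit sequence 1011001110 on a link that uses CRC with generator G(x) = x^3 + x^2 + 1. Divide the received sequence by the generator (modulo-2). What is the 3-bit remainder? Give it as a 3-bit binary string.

000

Modulo-2 division of 1011001110 by 1101:
  pos 0: 1011 XOR 1101 = 0110
  pos 1: 1100 XOR 1101 = 0001
  pos 4: 1011 XOR 1101 = 0110
  pos 5: 1101 XOR 1101 = 0000
Remainder = 000 (zero — the frame passes the CRC check).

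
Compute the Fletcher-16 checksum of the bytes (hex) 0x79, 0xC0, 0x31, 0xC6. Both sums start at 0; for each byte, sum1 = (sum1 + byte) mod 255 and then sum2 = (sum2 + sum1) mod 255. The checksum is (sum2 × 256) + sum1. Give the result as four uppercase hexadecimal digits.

Running sums (mod 255):
  after byte 0 (0x79): sum1=121, sum2=121
  after byte 1 (0xC0): sum1=58, sum2=179
  after byte 2 (0x31): sum1=107, sum2=31
  after byte 3 (0xC6): sum1=50, sum2=81
Checksum = sum2·256 + sum1 = 81·256 + 50 = 20786 = 0x5132.

5132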